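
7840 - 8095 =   -  255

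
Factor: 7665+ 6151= 13816 = 2^3*11^1*157^1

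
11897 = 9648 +2249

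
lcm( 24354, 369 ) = 24354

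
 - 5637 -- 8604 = 2967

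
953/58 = 16  +  25/58 = 16.43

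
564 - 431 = 133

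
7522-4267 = 3255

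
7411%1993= 1432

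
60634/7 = 8662= 8662.00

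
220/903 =220/903 = 0.24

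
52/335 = 52/335 = 0.16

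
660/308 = 15/7= 2.14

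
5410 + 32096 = 37506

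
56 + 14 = 70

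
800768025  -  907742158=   -  106974133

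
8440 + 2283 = 10723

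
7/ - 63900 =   -  7/63900 = - 0.00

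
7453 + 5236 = 12689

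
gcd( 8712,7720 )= 8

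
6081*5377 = 32697537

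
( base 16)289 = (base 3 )220001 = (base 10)649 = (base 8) 1211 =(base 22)17B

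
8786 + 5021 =13807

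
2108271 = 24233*87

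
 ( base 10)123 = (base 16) 7b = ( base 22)5D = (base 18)6f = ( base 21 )5I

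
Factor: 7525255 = 5^1*23^1*65437^1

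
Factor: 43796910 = 2^1*3^1*5^1*557^1*2621^1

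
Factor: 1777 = 1777^1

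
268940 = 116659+152281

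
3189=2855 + 334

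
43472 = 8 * 5434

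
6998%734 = 392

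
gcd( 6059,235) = 1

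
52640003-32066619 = 20573384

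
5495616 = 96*57246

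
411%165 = 81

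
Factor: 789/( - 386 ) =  - 2^(-1 )* 3^1*193^(  -  1 )*263^1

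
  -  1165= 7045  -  8210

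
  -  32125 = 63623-95748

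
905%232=209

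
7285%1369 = 440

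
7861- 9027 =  - 1166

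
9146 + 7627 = 16773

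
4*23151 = 92604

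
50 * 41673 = 2083650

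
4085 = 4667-582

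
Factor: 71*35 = 2485 = 5^1*7^1*71^1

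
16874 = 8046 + 8828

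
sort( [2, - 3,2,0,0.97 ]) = [ - 3,0,0.97,2,2]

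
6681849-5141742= 1540107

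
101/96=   101/96 = 1.05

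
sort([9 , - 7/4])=[ - 7/4, 9 ]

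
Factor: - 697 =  - 17^1 * 41^1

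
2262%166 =104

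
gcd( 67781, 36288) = 7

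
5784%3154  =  2630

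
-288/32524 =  - 1 + 8059/8131 = -0.01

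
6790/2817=6790/2817 = 2.41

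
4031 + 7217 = 11248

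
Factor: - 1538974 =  -2^1*769487^1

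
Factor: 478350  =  2^1*3^2*5^2*1063^1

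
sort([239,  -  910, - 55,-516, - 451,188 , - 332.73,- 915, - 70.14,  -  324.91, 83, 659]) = [ - 915,  -  910, - 516, - 451, - 332.73 ,  -  324.91, - 70.14, - 55, 83,  188 , 239,659]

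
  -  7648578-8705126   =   - 16353704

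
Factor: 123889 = 229^1*541^1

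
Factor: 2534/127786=7^1*  353^( - 1 )=7/353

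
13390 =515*26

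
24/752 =3/94 = 0.03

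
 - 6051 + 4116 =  - 1935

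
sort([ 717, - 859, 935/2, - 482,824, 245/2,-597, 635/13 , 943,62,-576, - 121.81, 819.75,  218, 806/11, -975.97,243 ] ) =[ - 975.97, - 859, - 597, - 576, - 482 ,- 121.81, 635/13, 62,806/11 , 245/2, 218 , 243,935/2, 717,819.75,  824,943]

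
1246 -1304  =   - 58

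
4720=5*944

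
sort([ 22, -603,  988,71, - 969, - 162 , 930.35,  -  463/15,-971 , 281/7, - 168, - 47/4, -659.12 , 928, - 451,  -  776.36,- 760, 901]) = [ - 971, - 969, -776.36, - 760, - 659.12 , - 603, - 451,- 168,-162, - 463/15, - 47/4, 22,281/7,71,901, 928 , 930.35,988] 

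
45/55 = 9/11 = 0.82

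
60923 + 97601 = 158524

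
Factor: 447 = 3^1*149^1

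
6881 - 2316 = 4565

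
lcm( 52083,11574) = 104166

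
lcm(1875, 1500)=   7500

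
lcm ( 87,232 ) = 696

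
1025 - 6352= -5327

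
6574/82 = 80 + 7/41=80.17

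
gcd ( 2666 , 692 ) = 2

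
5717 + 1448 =7165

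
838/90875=838/90875 =0.01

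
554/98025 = 554/98025 =0.01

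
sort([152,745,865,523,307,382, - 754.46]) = [- 754.46, 152,  307,382,523, 745, 865]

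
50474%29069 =21405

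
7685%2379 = 548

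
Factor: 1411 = 17^1*83^1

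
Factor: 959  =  7^1* 137^1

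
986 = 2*493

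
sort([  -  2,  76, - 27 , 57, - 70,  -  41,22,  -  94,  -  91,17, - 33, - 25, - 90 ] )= [-94, - 91, -90, -70, - 41, - 33,  -  27, - 25, - 2, 17,22, 57, 76] 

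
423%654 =423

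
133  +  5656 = 5789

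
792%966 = 792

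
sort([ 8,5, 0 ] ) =[ 0,5,8] 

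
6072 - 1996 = 4076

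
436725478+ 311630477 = 748355955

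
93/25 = 3 + 18/25= 3.72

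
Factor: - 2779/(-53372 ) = 2^(-2)*7^1 * 11^(-1) * 397^1*1213^(-1)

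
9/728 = 9/728 = 0.01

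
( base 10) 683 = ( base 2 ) 1010101011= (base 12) 48b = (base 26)107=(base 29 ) NG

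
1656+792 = 2448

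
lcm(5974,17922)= 17922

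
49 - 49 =0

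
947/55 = 947/55  =  17.22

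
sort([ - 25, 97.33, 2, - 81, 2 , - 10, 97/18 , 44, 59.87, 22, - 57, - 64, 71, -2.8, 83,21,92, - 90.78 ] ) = [ - 90.78,  -  81,-64,  -  57, - 25, - 10, - 2.8, 2,  2,  97/18, 21,22,  44, 59.87,71,83, 92, 97.33 ] 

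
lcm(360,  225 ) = 1800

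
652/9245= 652/9245 = 0.07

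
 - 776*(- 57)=44232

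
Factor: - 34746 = - 2^1*3^1 * 5791^1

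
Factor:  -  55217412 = - 2^2*3^2*1533817^1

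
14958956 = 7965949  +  6993007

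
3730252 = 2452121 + 1278131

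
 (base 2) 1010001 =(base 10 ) 81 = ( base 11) 74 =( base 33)2f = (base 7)144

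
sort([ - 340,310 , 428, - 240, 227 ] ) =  [ - 340, - 240, 227, 310 , 428] 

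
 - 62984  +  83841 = 20857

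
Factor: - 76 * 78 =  - 5928=- 2^3*3^1*13^1 * 19^1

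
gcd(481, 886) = 1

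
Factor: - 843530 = -2^1*5^1 * 67^1*1259^1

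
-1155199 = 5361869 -6517068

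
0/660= 0 = 0.00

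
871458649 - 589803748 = 281654901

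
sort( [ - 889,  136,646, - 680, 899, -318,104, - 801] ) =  [ - 889, - 801, - 680, - 318, 104, 136,646,899]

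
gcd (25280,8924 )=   4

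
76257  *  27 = 2058939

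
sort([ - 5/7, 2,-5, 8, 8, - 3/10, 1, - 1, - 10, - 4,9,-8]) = [ - 10,-8, - 5, - 4, - 1,-5/7, - 3/10, 1,2,8, 8, 9]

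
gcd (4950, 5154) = 6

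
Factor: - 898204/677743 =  -2^2*11^(-1 )*431^1*521^1*61613^( - 1)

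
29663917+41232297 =70896214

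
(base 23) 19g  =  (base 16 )2f0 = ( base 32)NG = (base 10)752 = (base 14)3BA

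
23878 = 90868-66990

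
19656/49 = 2808/7 = 401.14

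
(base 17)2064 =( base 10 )9932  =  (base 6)113552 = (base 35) 83r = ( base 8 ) 23314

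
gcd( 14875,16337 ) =17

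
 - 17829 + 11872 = - 5957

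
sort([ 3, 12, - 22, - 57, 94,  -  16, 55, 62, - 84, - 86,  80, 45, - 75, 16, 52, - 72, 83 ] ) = [ - 86, - 84, - 75,-72, - 57, - 22, - 16,3,12, 16,45 , 52 , 55,62,80, 83, 94]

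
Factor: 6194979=3^2*7^1*107^1*919^1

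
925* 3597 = 3327225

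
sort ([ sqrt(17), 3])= [ 3 , sqrt( 17 )] 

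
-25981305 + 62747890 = 36766585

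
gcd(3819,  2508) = 57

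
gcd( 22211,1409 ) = 1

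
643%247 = 149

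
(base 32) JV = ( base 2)1001111111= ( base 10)639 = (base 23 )14i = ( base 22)171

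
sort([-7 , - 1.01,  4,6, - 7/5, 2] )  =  [ - 7,-7/5,  -  1.01 , 2, 4, 6 ] 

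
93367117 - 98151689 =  - 4784572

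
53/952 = 53/952  =  0.06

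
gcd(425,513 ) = 1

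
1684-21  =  1663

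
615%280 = 55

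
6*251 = 1506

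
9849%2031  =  1725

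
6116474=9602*637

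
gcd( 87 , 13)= 1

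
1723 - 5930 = - 4207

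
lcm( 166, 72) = 5976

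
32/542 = 16/271 = 0.06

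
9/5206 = 9/5206 = 0.00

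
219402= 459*478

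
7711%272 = 95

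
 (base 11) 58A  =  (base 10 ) 703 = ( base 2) 1010111111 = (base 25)133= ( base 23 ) 17d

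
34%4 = 2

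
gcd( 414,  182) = 2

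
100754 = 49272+51482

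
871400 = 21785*40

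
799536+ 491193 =1290729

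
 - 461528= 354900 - 816428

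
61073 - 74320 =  - 13247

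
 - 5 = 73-78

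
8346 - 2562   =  5784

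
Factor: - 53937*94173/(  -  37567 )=5079409101/37567 = 3^3 * 13^1*461^1*31391^1 * 37567^ ( - 1)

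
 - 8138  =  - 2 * 4069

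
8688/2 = 4344 = 4344.00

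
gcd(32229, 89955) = 9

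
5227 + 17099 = 22326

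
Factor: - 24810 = -2^1*3^1*5^1 * 827^1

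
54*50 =2700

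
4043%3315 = 728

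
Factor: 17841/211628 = 2^( - 2) * 3^1*19^1 * 191^(  -  1 )*277^( - 1) * 313^1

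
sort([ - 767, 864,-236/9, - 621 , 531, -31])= [ - 767, - 621, - 31,  -  236/9, 531,864]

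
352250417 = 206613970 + 145636447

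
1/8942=1/8942 = 0.00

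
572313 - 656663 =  -84350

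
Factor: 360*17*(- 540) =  - 2^5*3^5*5^2*17^1 = - 3304800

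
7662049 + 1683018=9345067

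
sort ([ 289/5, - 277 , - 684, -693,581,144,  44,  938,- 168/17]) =[ - 693, - 684, - 277, - 168/17, 44, 289/5,  144, 581,938 ] 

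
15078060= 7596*1985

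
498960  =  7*71280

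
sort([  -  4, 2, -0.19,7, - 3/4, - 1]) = [ - 4,  -  1,-3/4,  -  0.19, 2,7]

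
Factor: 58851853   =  58851853^1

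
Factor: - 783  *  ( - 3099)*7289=3^4*29^1*37^1*197^1 * 1033^1 = 17686882413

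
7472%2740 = 1992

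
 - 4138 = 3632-7770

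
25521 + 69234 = 94755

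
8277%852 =609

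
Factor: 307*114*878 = 2^2 * 3^1*19^1 * 307^1*439^1 = 30728244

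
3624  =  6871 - 3247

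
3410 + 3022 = 6432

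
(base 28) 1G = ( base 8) 54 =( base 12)38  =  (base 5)134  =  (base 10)44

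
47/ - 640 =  - 1 + 593/640 = - 0.07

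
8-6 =2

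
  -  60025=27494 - 87519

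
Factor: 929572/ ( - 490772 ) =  - 232393/122693 = - 7^1*33199^1*122693^(  -  1) 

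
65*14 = 910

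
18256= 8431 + 9825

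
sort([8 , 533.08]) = [8 , 533.08]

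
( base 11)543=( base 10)652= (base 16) 28C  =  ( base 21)1a1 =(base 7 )1621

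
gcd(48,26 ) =2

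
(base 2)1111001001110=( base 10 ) 7758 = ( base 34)6o6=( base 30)8ii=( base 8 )17116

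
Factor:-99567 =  - 3^2*13^1*23^1 * 37^1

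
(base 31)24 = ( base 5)231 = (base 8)102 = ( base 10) 66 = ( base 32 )22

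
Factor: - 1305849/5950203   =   - 7^( - 1)*67^( - 1 )*4229^( - 1) * 435283^1 = -  435283/1983401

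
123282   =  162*761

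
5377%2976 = 2401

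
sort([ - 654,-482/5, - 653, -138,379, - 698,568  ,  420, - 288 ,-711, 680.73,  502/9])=[ - 711, - 698,- 654,-653,- 288, - 138, - 482/5,  502/9,379,420, 568,  680.73 ]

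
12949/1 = 12949 = 12949.00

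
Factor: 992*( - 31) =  - 2^5*31^2 = - 30752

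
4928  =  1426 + 3502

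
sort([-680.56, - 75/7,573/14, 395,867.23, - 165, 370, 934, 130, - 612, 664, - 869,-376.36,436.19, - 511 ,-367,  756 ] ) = [ - 869 , - 680.56,-612, - 511, - 376.36, - 367, - 165, -75/7 , 573/14, 130, 370,395, 436.19,664, 756, 867.23, 934 ] 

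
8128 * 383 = 3113024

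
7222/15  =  481 + 7/15 = 481.47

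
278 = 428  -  150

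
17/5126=17/5126  =  0.00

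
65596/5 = 65596/5 = 13119.20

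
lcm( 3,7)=21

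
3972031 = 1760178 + 2211853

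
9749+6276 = 16025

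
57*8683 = 494931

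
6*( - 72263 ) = - 433578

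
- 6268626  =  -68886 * 91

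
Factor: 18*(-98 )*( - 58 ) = 102312 = 2^3*3^2*7^2*29^1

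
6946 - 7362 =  - 416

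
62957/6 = 10492+5/6 = 10492.83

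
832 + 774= 1606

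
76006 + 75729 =151735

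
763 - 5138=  - 4375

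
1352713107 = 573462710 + 779250397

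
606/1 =606 = 606.00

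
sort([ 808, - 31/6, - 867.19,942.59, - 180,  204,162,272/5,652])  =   [  -  867.19, - 180,  -  31/6,  272/5 , 162, 204,652, 808,942.59 ]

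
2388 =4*597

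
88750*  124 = 11005000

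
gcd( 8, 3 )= 1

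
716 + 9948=10664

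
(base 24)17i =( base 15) 35c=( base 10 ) 762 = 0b1011111010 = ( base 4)23322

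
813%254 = 51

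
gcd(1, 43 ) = 1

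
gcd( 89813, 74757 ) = 1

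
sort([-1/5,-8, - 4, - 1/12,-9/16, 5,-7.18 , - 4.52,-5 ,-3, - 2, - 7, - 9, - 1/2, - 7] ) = [ -9, - 8 ,- 7.18,- 7,-7 , - 5,-4.52, - 4, - 3, -2, - 9/16, - 1/2, - 1/5, - 1/12, 5] 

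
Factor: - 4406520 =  - 2^3* 3^1*5^1*36721^1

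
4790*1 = 4790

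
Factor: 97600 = 2^6*5^2*61^1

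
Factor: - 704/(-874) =2^5*11^1*19^( - 1 )*23^(  -  1)   =  352/437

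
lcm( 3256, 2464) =91168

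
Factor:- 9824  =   - 2^5 * 307^1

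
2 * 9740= 19480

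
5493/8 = 5493/8 = 686.62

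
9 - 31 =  - 22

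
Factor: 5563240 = 2^3*5^1*23^1*6047^1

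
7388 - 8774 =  - 1386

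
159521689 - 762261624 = -602739935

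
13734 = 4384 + 9350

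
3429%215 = 204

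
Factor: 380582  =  2^1*37^2*139^1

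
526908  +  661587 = 1188495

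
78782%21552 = 14126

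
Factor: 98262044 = 2^2* 24565511^1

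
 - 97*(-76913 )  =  7460561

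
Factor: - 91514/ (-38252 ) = 45757/19126 = 2^( - 1 )*73^(-1 ) * 131^( - 1)*45757^1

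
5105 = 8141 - 3036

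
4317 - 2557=1760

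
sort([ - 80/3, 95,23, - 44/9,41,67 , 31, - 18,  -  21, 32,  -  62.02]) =[ - 62.02,  -  80/3, - 21, - 18, - 44/9,23,  31,32,41,  67,95 ]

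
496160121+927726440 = 1423886561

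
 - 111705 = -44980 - 66725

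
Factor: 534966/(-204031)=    - 2^1 * 3^1*163^1*373^( - 1) =- 978/373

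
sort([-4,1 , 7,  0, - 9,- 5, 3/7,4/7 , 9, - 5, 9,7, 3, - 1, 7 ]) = [-9, - 5, - 5, - 4, - 1,0,3/7,4/7, 1,3,7 , 7,  7, 9,9]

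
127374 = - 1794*(-71 ) 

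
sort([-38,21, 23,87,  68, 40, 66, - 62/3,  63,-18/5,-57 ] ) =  [  -  57,-38,  -  62/3,- 18/5,21, 23,  40,  63,66,  68, 87 ]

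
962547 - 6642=955905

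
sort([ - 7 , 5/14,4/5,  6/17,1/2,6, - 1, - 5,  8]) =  [ - 7, - 5, - 1,6/17,5/14 , 1/2,4/5, 6 , 8] 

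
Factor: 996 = 2^2*3^1 *83^1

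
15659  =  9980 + 5679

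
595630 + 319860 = 915490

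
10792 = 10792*1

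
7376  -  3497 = 3879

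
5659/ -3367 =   -  2 + 1075/3367 = - 1.68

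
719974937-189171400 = 530803537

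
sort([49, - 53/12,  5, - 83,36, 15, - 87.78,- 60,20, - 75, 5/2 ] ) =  [-87.78 ,-83,  -  75, -60,-53/12,5/2,  5,  15, 20,36, 49]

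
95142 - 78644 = 16498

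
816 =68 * 12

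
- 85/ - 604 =85/604 = 0.14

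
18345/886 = 18345/886 =20.71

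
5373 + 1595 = 6968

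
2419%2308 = 111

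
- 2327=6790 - 9117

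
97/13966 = 97/13966=0.01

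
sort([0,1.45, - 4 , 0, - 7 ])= [-7, - 4,0, 0,1.45 ]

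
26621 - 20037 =6584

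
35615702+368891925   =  404507627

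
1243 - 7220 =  - 5977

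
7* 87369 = 611583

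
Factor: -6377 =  - 7^1*911^1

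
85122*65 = 5532930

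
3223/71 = 3223/71 =45.39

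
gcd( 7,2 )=1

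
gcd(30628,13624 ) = 52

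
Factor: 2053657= 31^2*2137^1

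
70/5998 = 35/2999=0.01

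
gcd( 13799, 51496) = 1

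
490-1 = 489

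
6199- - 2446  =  8645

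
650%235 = 180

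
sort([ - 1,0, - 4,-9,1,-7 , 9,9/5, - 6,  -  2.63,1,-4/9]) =[-9,-7,-6,-4,-2.63,  -  1,  -  4/9, 0, 1, 1 , 9/5  ,  9 ]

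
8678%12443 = 8678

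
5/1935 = 1/387 = 0.00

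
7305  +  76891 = 84196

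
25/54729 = 25/54729 = 0.00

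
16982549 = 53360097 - 36377548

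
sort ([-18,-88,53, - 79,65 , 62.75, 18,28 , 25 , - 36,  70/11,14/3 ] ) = [ - 88, - 79, - 36, - 18, 14/3,70/11,18,25 , 28,53, 62.75, 65 ]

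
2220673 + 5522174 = 7742847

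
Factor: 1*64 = 2^6=64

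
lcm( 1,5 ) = 5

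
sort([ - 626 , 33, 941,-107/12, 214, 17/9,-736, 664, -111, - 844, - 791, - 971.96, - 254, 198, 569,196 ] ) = [ - 971.96,-844, - 791, - 736,  -  626,- 254, -111, - 107/12, 17/9, 33, 196,198, 214,569,664, 941] 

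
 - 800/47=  - 18+46/47  =  -17.02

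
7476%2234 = 774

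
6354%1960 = 474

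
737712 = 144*5123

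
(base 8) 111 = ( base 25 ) 2N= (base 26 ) 2l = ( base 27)2J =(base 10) 73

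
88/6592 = 11/824 = 0.01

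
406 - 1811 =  - 1405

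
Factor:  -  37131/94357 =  - 3^1 * 157^( - 1)*601^( - 1 )*12377^1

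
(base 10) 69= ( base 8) 105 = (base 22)33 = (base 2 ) 1000101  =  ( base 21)36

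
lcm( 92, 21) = 1932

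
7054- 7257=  - 203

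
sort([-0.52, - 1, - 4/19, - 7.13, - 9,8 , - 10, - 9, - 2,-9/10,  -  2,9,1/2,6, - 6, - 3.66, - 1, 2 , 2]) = [ - 10, - 9, - 9,-7.13,-6 , - 3.66,-2 , - 2,-1,-1, - 9/10,-0.52,-4/19,1/2, 2,2,6, 8,9 ] 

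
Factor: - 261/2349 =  - 3^( - 2)=-1/9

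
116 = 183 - 67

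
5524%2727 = 70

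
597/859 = 597/859 = 0.69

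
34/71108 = 17/35554 = 0.00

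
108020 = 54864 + 53156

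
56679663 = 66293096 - 9613433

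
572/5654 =26/257 =0.10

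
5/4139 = 5/4139 = 0.00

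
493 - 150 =343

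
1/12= 1/12 = 0.08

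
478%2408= 478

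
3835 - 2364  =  1471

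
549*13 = 7137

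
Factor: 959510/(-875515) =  - 2^1*229^1*419^1*175103^ (-1) = - 191902/175103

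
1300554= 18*72253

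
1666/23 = 72 + 10/23 = 72.43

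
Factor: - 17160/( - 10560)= 13/8 = 2^( - 3 )*13^1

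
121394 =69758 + 51636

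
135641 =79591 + 56050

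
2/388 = 1/194 = 0.01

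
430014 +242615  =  672629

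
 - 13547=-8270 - 5277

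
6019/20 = 6019/20 = 300.95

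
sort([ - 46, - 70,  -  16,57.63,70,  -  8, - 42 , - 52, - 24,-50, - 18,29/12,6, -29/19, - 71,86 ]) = [  -  71, - 70, - 52, - 50, - 46, - 42, - 24,-18,-16,-8 ,  -  29/19,29/12,6, 57.63, 70, 86 ]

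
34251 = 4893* 7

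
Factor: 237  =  3^1  *  79^1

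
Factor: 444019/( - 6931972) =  - 2^( - 2 )*29^1*31^(  -  1 )*61^1* 251^1 * 55903^(-1)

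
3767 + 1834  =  5601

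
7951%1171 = 925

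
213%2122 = 213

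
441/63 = 7 =7.00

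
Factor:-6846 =-2^1*3^1* 7^1*163^1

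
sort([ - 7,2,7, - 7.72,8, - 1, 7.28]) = [ - 7.72 , - 7,-1, 2 , 7, 7.28,8 ]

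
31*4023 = 124713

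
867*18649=16168683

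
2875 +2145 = 5020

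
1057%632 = 425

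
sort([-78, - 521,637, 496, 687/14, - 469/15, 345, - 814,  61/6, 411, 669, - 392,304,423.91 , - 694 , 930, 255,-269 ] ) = [  -  814,- 694 , - 521,- 392, - 269, - 78, - 469/15,  61/6,687/14, 255, 304, 345,411,  423.91, 496 , 637, 669,930 ]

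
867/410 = 867/410 = 2.11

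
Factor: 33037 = 33037^1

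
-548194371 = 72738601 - 620932972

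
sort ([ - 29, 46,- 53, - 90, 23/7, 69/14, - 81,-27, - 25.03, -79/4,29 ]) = [ - 90, - 81,-53,  -  29 ,  -  27, - 25.03 , - 79/4, 23/7, 69/14,29,46]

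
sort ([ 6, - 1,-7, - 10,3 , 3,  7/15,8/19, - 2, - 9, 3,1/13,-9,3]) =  [ - 10, - 9,-9,-7,- 2, - 1,  1/13,  8/19,7/15,  3, 3 , 3,3,6] 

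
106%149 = 106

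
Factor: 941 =941^1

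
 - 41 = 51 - 92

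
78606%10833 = 2775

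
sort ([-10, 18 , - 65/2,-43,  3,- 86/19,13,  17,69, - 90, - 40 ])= [-90, - 43, - 40, - 65/2,  -  10,-86/19,  3, 13,17,18,69]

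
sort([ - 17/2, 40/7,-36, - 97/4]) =[ - 36, - 97/4,  -  17/2, 40/7]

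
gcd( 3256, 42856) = 88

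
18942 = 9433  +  9509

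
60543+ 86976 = 147519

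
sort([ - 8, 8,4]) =[ - 8,4,8]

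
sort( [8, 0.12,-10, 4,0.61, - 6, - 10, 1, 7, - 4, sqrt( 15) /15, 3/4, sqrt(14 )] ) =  [ - 10, - 10,-6, - 4, 0.12, sqrt(15)/15,0.61,3/4 , 1, sqrt( 14 ),4,7,8 ] 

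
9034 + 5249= 14283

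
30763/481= 63 + 460/481=63.96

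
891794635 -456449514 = 435345121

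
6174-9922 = -3748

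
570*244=139080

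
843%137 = 21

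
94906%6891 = 5323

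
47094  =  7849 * 6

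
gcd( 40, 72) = 8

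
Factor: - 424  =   - 2^3*53^1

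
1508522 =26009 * 58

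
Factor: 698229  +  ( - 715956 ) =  - 3^1  *19^1*311^1 = - 17727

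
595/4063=35/239 = 0.15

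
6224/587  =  10 + 354/587  =  10.60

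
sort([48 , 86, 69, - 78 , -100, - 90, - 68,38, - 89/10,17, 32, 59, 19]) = [-100, - 90, - 78,-68 ,  -  89/10, 17,19,32, 38, 48, 59, 69, 86] 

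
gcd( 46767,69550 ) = 1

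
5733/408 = 14  +  7/136 = 14.05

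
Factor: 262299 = 3^1 * 87433^1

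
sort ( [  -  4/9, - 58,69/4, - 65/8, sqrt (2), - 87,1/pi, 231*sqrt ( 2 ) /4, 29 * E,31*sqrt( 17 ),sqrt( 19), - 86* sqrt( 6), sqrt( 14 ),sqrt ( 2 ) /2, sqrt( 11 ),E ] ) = [-86*sqrt(6),-87,-58, - 65/8,  -  4/9,1/pi,sqrt( 2 )/2,sqrt(2),E,sqrt( 11 ),sqrt( 14),sqrt( 19),69/4,  29*E,  231*sqrt ( 2 )/4,31 *sqrt(17 )] 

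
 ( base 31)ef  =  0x1c1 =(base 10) 449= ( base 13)287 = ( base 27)GH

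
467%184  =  99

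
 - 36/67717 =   -  1 + 67681/67717 = -0.00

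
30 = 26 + 4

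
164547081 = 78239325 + 86307756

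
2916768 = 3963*736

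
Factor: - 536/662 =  - 2^2*67^1*331^( - 1 ) = - 268/331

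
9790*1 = 9790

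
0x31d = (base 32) ot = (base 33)o5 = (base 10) 797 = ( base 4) 30131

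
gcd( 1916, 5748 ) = 1916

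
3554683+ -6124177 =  - 2569494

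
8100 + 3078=11178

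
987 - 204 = 783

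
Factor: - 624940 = - 2^2*5^1*31247^1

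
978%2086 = 978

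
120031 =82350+37681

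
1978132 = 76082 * 26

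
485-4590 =-4105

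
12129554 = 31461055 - 19331501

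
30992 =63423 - 32431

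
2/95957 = 2/95957  =  0.00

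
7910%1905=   290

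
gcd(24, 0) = 24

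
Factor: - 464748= - 2^2 * 3^1*38729^1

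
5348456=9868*542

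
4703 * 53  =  249259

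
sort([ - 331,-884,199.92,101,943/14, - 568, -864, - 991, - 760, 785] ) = [ - 991, - 884, - 864, - 760,  -  568,- 331, 943/14, 101,199.92,785]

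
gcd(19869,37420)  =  1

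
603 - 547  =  56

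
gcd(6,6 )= 6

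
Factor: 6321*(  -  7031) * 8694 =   -  386387015994=-  2^1*3^4*7^3*23^1*43^1 * 79^1*89^1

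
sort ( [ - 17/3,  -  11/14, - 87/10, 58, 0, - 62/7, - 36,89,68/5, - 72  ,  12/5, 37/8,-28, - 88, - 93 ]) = [ - 93 ,-88, - 72, - 36,-28,-62/7, - 87/10, -17/3  , - 11/14 , 0, 12/5, 37/8,  68/5 , 58,89] 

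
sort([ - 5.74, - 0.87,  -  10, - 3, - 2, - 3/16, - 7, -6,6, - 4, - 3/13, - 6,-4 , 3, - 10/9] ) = [ - 10, - 7, - 6, - 6, - 5.74, - 4, - 4,-3, - 2, - 10/9, - 0.87, - 3/13, - 3/16,3,6 ]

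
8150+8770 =16920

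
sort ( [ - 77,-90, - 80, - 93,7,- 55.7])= [-93,-90, -80,-77, - 55.7,7]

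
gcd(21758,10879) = 10879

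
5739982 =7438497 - 1698515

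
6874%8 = 2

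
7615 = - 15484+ 23099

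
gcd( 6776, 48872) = 8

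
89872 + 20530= 110402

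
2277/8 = 2277/8 = 284.62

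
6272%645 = 467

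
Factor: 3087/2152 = 2^( - 3)*3^2*7^3*269^( -1)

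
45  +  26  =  71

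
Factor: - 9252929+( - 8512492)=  - 17765421 = - 3^1*5921807^1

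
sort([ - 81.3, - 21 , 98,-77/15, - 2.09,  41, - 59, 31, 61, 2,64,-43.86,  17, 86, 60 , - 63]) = [-81.3,-63,-59, -43.86,-21, - 77/15,-2.09, 2,17, 31, 41,60, 61, 64, 86,  98]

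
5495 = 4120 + 1375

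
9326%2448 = 1982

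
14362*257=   3691034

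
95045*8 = 760360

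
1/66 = 1/66 = 0.02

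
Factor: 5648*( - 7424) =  - 41930752 = - 2^12*29^1*353^1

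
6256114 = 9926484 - 3670370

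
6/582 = 1/97  =  0.01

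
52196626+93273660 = 145470286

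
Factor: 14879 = 14879^1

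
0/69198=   0 = 0.00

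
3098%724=202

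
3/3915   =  1/1305 = 0.00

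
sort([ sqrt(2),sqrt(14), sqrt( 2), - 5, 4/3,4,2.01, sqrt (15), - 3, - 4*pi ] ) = [-4 * pi, - 5, - 3, 4/3,sqrt (2 ), sqrt( 2 ), 2.01,sqrt( 14), sqrt(15),4]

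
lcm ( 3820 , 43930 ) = 87860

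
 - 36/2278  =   - 18/1139 = - 0.02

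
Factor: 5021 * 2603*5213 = 68132153219  =  13^1*19^1*137^1*401^1*5021^1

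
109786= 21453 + 88333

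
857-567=290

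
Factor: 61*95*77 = 446215 = 5^1*7^1*11^1*19^1  *61^1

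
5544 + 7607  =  13151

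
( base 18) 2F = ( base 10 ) 51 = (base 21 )29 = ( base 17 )30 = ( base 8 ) 63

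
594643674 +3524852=598168526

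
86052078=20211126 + 65840952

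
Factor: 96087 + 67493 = 163580= 2^2*5^1*8179^1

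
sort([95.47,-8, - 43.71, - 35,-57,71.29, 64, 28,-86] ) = [ - 86, - 57 ,-43.71, - 35,-8,28,64, 71.29, 95.47 ] 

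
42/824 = 21/412 = 0.05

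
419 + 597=1016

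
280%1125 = 280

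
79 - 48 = 31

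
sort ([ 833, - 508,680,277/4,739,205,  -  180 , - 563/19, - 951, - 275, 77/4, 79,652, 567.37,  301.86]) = [ - 951,- 508, - 275, - 180 ,  -  563/19,77/4,277/4, 79,  205, 301.86, 567.37,652,680,  739 , 833 ] 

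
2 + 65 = 67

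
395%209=186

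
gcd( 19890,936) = 234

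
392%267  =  125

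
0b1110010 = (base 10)114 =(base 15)79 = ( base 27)46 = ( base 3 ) 11020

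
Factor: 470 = 2^1*5^1*47^1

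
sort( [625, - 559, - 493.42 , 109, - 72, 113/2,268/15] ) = [ - 559 ,-493.42 , - 72,268/15,113/2, 109,625 ]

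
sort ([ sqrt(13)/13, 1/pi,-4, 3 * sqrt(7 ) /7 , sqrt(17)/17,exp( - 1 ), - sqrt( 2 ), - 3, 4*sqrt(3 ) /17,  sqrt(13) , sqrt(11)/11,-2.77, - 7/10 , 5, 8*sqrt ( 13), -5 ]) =[ - 5, - 4, - 3, - 2.77, - sqrt( 2 ), - 7/10, sqrt(17)/17, sqrt(13)/13, sqrt(11)/11, 1/pi, exp( - 1 ),4*sqrt(3 )/17, 3*sqrt ( 7 )/7, sqrt(13), 5, 8*sqrt( 13)]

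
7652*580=4438160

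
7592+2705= 10297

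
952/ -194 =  - 476/97 = -4.91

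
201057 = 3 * 67019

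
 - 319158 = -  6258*51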